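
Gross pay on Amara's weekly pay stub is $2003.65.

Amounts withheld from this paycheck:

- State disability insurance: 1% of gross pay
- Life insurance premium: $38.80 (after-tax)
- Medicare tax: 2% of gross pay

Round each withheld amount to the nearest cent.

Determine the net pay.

$1904.74

State disability insurance: $2003.65 × 0.01 = $20.04
Medicare tax: $2003.65 × 0.02 = $40.07
Life insurance premium: $38.80
Total deductions = $20.04 + $40.07 + $38.80 = $98.91
Net pay = $2003.65 − $98.91 = $1904.74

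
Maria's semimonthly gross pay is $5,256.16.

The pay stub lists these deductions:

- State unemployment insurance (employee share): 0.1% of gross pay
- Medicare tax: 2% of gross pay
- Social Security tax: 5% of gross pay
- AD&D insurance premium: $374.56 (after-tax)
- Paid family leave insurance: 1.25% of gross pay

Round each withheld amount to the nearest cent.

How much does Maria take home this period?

$4,442.71

Paid family leave insurance: $5,256.16 × 0.0125 = $65.70
Social Security tax: $5,256.16 × 0.05 = $262.81
Medicare tax: $5,256.16 × 0.02 = $105.12
State unemployment insurance (employee share): $5,256.16 × 0.001 = $5.26
AD&D insurance premium: $374.56
Total deductions = $65.70 + $262.81 + $105.12 + $5.26 + $374.56 = $813.45
Net pay = $5,256.16 − $813.45 = $4,442.71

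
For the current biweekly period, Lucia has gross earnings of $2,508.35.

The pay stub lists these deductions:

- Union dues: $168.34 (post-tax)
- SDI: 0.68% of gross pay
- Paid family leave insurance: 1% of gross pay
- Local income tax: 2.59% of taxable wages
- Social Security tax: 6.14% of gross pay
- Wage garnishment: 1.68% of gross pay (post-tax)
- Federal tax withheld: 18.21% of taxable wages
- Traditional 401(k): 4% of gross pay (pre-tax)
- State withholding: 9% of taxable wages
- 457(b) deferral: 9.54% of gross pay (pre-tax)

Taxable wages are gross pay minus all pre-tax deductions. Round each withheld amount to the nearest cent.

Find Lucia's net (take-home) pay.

Traditional 401(k): $2,508.35 × 0.04 = $100.33
457(b) deferral: $2,508.35 × 0.0954 = $239.30
Pre-tax total = $100.33 + $239.30 = $339.63
Taxable wages = $2,508.35 − $339.63 = $2,168.72
State withholding: $2,168.72 × 0.09 = $195.18
Local income tax: $2,168.72 × 0.0259 = $56.17
Federal tax withheld: $2,168.72 × 0.1821 = $394.92
Social Security tax: $2,508.35 × 0.0614 = $154.01
SDI: $2,508.35 × 0.0068 = $17.06
Paid family leave insurance: $2,508.35 × 0.01 = $25.08
Wage garnishment: $2,508.35 × 0.0168 = $42.14
Union dues: $168.34
Total deductions = $100.33 + $239.30 + $195.18 + $56.17 + $394.92 + $154.01 + $17.06 + $25.08 + $42.14 + $168.34 = $1,392.53
Net pay = $2,508.35 − $1,392.53 = $1,115.82

$1,115.82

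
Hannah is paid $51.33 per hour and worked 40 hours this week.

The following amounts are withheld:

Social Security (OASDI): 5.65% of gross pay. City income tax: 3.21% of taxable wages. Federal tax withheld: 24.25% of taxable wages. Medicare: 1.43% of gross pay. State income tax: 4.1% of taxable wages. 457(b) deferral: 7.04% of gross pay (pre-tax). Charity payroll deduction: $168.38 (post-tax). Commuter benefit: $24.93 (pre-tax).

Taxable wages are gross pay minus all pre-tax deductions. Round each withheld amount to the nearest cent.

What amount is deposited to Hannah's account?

Gross pay: 40 × $51.33 = $2,053.20
Commuter benefit: $24.93
457(b) deferral: $2,053.20 × 0.0704 = $144.55
Pre-tax total = $24.93 + $144.55 = $169.48
Taxable wages = $2,053.20 − $169.48 = $1,883.72
Federal tax withheld: $1,883.72 × 0.2425 = $456.80
State income tax: $1,883.72 × 0.041 = $77.23
City income tax: $1,883.72 × 0.0321 = $60.47
Medicare: $2,053.20 × 0.0143 = $29.36
Social Security (OASDI): $2,053.20 × 0.0565 = $116.01
Charity payroll deduction: $168.38
Total deductions = $24.93 + $144.55 + $456.80 + $77.23 + $60.47 + $29.36 + $116.01 + $168.38 = $1,077.73
Net pay = $2,053.20 − $1,077.73 = $975.47

$975.47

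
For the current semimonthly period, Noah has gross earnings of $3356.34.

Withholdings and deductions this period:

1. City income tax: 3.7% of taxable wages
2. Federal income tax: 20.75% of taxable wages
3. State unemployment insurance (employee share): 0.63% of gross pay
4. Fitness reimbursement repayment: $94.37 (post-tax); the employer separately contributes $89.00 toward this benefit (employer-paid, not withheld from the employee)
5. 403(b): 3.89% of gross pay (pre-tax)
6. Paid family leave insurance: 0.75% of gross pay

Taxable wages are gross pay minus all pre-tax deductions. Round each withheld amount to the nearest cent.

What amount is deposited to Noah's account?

$2296.40

403(b): $3356.34 × 0.0389 = $130.56
Taxable wages = $3356.34 − $130.56 = $3225.78
Federal income tax: $3225.78 × 0.2075 = $669.35
City income tax: $3225.78 × 0.037 = $119.35
Paid family leave insurance: $3356.34 × 0.0075 = $25.17
State unemployment insurance (employee share): $3356.34 × 0.0063 = $21.14
Fitness reimbursement repayment: $94.37
(Employer's $89.00 toward fitness reimbursement repayment is not withheld from the employee.)
Total deductions = $130.56 + $669.35 + $119.35 + $25.17 + $21.14 + $94.37 = $1059.94
Net pay = $3356.34 − $1059.94 = $2296.40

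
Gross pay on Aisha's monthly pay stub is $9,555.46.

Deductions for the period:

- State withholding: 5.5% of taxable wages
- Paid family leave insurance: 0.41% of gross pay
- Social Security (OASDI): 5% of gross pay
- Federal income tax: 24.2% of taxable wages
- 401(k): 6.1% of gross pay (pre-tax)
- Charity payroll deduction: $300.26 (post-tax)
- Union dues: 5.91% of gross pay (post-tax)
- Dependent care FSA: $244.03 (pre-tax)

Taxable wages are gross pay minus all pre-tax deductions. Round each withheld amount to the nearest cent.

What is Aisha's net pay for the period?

Dependent care FSA: $244.03
401(k): $9,555.46 × 0.061 = $582.88
Pre-tax total = $244.03 + $582.88 = $826.91
Taxable wages = $9,555.46 − $826.91 = $8,728.55
State withholding: $8,728.55 × 0.055 = $480.07
Federal income tax: $8,728.55 × 0.242 = $2,112.31
Social Security (OASDI): $9,555.46 × 0.05 = $477.77
Paid family leave insurance: $9,555.46 × 0.0041 = $39.18
Union dues: $9,555.46 × 0.0591 = $564.73
Charity payroll deduction: $300.26
Total deductions = $244.03 + $582.88 + $480.07 + $2,112.31 + $477.77 + $39.18 + $564.73 + $300.26 = $4,801.23
Net pay = $9,555.46 − $4,801.23 = $4,754.23

$4,754.23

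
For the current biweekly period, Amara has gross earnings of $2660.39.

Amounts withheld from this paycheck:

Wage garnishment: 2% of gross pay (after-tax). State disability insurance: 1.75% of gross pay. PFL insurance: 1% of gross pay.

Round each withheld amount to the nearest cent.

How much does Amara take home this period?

PFL insurance: $2660.39 × 0.01 = $26.60
State disability insurance: $2660.39 × 0.0175 = $46.56
Wage garnishment: $2660.39 × 0.02 = $53.21
Total deductions = $26.60 + $46.56 + $53.21 = $126.37
Net pay = $2660.39 − $126.37 = $2534.02

$2534.02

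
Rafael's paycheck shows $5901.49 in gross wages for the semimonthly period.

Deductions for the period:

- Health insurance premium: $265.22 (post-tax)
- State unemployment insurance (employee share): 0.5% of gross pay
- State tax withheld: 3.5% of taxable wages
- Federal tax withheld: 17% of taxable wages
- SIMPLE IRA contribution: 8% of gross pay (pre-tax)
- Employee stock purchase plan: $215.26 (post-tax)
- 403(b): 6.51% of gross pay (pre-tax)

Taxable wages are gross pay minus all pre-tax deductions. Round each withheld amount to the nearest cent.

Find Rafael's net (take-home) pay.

SIMPLE IRA contribution: $5901.49 × 0.08 = $472.12
403(b): $5901.49 × 0.0651 = $384.19
Pre-tax total = $472.12 + $384.19 = $856.31
Taxable wages = $5901.49 − $856.31 = $5045.18
State tax withheld: $5045.18 × 0.035 = $176.58
Federal tax withheld: $5045.18 × 0.17 = $857.68
State unemployment insurance (employee share): $5901.49 × 0.005 = $29.51
Employee stock purchase plan: $215.26
Health insurance premium: $265.22
Total deductions = $472.12 + $384.19 + $176.58 + $857.68 + $29.51 + $215.26 + $265.22 = $2400.56
Net pay = $5901.49 − $2400.56 = $3500.93

$3500.93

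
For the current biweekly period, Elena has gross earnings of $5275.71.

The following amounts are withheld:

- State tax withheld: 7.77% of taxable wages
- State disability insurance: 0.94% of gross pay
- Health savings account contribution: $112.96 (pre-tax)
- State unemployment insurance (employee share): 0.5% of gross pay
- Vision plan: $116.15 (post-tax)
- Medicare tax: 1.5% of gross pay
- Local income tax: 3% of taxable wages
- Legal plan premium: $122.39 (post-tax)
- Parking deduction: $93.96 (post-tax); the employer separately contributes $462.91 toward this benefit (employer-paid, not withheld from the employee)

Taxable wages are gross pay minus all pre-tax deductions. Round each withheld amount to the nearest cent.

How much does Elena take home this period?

Health savings account contribution: $112.96
Taxable wages = $5275.71 − $112.96 = $5162.75
State tax withheld: $5162.75 × 0.0777 = $401.15
Local income tax: $5162.75 × 0.03 = $154.88
State unemployment insurance (employee share): $5275.71 × 0.005 = $26.38
Medicare tax: $5275.71 × 0.015 = $79.14
State disability insurance: $5275.71 × 0.0094 = $49.59
Vision plan: $116.15
Parking deduction: $93.96
Legal plan premium: $122.39
(Employer's $462.91 toward parking deduction is not withheld from the employee.)
Total deductions = $112.96 + $401.15 + $154.88 + $26.38 + $79.14 + $49.59 + $116.15 + $93.96 + $122.39 = $1156.60
Net pay = $5275.71 − $1156.60 = $4119.11

$4119.11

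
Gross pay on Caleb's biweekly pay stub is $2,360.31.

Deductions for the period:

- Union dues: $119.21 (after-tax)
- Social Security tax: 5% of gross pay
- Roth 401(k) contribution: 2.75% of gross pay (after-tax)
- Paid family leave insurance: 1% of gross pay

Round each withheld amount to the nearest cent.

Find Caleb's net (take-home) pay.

$2,034.57

Paid family leave insurance: $2,360.31 × 0.01 = $23.60
Social Security tax: $2,360.31 × 0.05 = $118.02
Union dues: $119.21
Roth 401(k) contribution: $2,360.31 × 0.0275 = $64.91
Total deductions = $23.60 + $118.02 + $119.21 + $64.91 = $325.74
Net pay = $2,360.31 − $325.74 = $2,034.57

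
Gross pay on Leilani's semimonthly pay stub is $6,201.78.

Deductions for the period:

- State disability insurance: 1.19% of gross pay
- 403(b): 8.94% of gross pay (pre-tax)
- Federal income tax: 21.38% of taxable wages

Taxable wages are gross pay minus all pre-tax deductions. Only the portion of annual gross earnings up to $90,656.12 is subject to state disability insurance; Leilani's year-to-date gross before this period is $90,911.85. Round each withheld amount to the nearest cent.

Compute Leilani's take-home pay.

403(b): $6,201.78 × 0.0894 = $554.44
Taxable wages = $6,201.78 − $554.44 = $5,647.34
Federal income tax: $5,647.34 × 0.2138 = $1,207.40
State disability insurance: annual cap $90,656.12 already reached (YTD $90,911.85), so $0.00
Total deductions = $554.44 + $1,207.40 + $0.00 = $1,761.84
Net pay = $6,201.78 − $1,761.84 = $4,439.94

$4,439.94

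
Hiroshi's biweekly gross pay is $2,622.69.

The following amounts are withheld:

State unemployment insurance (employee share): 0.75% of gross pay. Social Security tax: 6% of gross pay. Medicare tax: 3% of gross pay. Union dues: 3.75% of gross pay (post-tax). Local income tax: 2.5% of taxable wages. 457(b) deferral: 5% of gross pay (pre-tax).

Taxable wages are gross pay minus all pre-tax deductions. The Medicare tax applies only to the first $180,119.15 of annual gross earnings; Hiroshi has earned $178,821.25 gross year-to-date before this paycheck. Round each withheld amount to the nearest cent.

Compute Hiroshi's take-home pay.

457(b) deferral: $2,622.69 × 0.05 = $131.13
Taxable wages = $2,622.69 − $131.13 = $2,491.56
Local income tax: $2,491.56 × 0.025 = $62.29
Medicare tax: only $180,119.15 − $178,821.25 = $1,297.90 of this check is subject → $1,297.90 × 0.03 = $38.94
State unemployment insurance (employee share): $2,622.69 × 0.0075 = $19.67
Social Security tax: $2,622.69 × 0.06 = $157.36
Union dues: $2,622.69 × 0.0375 = $98.35
Total deductions = $131.13 + $62.29 + $38.94 + $19.67 + $157.36 + $98.35 = $507.74
Net pay = $2,622.69 − $507.74 = $2,114.95

$2,114.95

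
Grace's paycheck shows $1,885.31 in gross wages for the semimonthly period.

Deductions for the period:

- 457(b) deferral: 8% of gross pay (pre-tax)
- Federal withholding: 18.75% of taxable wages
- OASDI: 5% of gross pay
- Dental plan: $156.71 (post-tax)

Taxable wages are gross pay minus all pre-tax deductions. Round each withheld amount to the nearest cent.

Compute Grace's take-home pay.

457(b) deferral: $1,885.31 × 0.08 = $150.82
Taxable wages = $1,885.31 − $150.82 = $1,734.49
Federal withholding: $1,734.49 × 0.1875 = $325.22
OASDI: $1,885.31 × 0.05 = $94.27
Dental plan: $156.71
Total deductions = $150.82 + $325.22 + $94.27 + $156.71 = $727.02
Net pay = $1,885.31 − $727.02 = $1,158.29

$1,158.29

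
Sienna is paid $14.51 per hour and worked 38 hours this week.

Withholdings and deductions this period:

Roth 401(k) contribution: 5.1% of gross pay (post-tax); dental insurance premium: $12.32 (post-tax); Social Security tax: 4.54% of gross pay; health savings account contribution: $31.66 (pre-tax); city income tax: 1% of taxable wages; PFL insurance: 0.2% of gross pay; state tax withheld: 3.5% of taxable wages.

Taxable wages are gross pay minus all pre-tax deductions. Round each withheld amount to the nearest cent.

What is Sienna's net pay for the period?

Gross pay: 38 × $14.51 = $551.38
Health savings account contribution: $31.66
Taxable wages = $551.38 − $31.66 = $519.72
City income tax: $519.72 × 0.01 = $5.20
State tax withheld: $519.72 × 0.035 = $18.19
Social Security tax: $551.38 × 0.0454 = $25.03
PFL insurance: $551.38 × 0.002 = $1.10
Roth 401(k) contribution: $551.38 × 0.051 = $28.12
Dental insurance premium: $12.32
Total deductions = $31.66 + $5.20 + $18.19 + $25.03 + $1.10 + $28.12 + $12.32 = $121.62
Net pay = $551.38 − $121.62 = $429.76

$429.76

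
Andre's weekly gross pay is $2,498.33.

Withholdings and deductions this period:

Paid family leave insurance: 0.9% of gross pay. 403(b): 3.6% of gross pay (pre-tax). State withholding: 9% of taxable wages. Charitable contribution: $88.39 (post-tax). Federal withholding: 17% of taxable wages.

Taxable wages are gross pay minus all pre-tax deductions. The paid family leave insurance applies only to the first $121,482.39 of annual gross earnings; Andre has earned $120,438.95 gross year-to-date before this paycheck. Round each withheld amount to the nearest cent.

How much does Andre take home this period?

$1,684.42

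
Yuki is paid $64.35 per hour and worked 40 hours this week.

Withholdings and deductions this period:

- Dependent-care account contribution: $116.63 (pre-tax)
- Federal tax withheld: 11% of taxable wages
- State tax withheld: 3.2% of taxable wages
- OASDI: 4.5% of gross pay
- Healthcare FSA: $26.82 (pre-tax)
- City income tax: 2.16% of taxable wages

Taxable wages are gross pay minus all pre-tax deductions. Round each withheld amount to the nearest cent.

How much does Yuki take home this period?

$1,917.08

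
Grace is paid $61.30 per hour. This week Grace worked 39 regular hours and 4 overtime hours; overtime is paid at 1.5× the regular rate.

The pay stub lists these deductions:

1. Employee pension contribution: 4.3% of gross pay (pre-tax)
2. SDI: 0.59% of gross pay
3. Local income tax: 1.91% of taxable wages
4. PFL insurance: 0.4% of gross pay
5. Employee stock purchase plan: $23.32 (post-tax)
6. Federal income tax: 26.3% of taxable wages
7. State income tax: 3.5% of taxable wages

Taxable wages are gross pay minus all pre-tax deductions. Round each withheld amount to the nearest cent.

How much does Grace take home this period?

Regular pay: 39 × $61.30 = $2390.70
Overtime pay: 4 × $61.30 × 1.5 = $367.80
Gross pay = $2390.70 + $367.80 = $2758.50
Employee pension contribution: $2758.50 × 0.043 = $118.62
Taxable wages = $2758.50 − $118.62 = $2639.88
Federal income tax: $2639.88 × 0.263 = $694.29
Local income tax: $2639.88 × 0.0191 = $50.42
State income tax: $2639.88 × 0.035 = $92.40
PFL insurance: $2758.50 × 0.004 = $11.03
SDI: $2758.50 × 0.0059 = $16.28
Employee stock purchase plan: $23.32
Total deductions = $118.62 + $694.29 + $50.42 + $92.40 + $11.03 + $16.28 + $23.32 = $1006.36
Net pay = $2758.50 − $1006.36 = $1752.14

$1752.14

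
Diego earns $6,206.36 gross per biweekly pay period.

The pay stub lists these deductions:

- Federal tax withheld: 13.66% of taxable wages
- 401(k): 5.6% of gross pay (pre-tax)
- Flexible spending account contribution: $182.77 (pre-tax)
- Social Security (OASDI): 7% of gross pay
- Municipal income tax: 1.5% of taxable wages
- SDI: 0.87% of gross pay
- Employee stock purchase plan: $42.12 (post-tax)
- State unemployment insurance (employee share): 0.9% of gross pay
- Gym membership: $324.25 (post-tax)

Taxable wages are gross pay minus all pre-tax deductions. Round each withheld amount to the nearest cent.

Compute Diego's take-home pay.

$3,904.86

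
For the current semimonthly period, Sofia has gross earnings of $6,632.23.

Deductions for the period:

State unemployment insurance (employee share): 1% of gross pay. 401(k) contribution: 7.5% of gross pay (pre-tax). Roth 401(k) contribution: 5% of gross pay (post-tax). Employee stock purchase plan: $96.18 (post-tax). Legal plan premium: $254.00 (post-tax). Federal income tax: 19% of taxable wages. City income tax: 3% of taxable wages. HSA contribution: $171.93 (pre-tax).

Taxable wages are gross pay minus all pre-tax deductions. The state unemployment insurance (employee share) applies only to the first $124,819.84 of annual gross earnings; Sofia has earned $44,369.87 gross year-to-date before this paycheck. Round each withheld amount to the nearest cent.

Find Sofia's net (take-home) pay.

HSA contribution: $171.93
401(k) contribution: $6,632.23 × 0.075 = $497.42
Pre-tax total = $171.93 + $497.42 = $669.35
Taxable wages = $6,632.23 − $669.35 = $5,962.88
Federal income tax: $5,962.88 × 0.19 = $1,132.95
City income tax: $5,962.88 × 0.03 = $178.89
State unemployment insurance (employee share): cap not yet reached, full $6,632.23 is subject → $6,632.23 × 0.01 = $66.32
Legal plan premium: $254.00
Roth 401(k) contribution: $6,632.23 × 0.05 = $331.61
Employee stock purchase plan: $96.18
Total deductions = $171.93 + $497.42 + $1,132.95 + $178.89 + $66.32 + $254.00 + $331.61 + $96.18 = $2,729.30
Net pay = $6,632.23 − $2,729.30 = $3,902.93

$3,902.93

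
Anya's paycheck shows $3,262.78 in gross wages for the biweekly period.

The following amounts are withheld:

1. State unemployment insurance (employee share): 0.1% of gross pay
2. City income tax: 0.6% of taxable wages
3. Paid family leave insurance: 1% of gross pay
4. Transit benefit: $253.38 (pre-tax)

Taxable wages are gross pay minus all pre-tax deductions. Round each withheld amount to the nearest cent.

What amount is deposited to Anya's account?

$2,955.45

Transit benefit: $253.38
Taxable wages = $3,262.78 − $253.38 = $3,009.40
City income tax: $3,009.40 × 0.006 = $18.06
State unemployment insurance (employee share): $3,262.78 × 0.001 = $3.26
Paid family leave insurance: $3,262.78 × 0.01 = $32.63
Total deductions = $253.38 + $18.06 + $3.26 + $32.63 = $307.33
Net pay = $3,262.78 − $307.33 = $2,955.45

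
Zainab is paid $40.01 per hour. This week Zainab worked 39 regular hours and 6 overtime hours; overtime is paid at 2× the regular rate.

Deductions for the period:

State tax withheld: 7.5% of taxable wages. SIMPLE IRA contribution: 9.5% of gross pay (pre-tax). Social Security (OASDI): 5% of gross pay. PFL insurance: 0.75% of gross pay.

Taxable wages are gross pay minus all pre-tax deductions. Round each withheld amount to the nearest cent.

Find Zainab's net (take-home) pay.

$1590.83

Regular pay: 39 × $40.01 = $1560.39
Overtime pay: 6 × $40.01 × 2 = $480.12
Gross pay = $1560.39 + $480.12 = $2040.51
SIMPLE IRA contribution: $2040.51 × 0.095 = $193.85
Taxable wages = $2040.51 − $193.85 = $1846.66
State tax withheld: $1846.66 × 0.075 = $138.50
Social Security (OASDI): $2040.51 × 0.05 = $102.03
PFL insurance: $2040.51 × 0.0075 = $15.30
Total deductions = $193.85 + $138.50 + $102.03 + $15.30 = $449.68
Net pay = $2040.51 − $449.68 = $1590.83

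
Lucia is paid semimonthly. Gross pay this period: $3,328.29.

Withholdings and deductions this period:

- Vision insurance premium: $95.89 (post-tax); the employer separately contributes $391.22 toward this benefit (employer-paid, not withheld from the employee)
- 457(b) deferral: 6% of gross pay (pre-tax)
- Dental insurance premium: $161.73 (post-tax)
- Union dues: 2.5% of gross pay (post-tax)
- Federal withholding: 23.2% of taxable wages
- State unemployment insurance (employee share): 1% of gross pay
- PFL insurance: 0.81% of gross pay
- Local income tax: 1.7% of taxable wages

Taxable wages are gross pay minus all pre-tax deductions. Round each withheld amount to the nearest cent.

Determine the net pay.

$1,948.50

457(b) deferral: $3,328.29 × 0.06 = $199.70
Taxable wages = $3,328.29 − $199.70 = $3,128.59
Local income tax: $3,128.59 × 0.017 = $53.19
Federal withholding: $3,128.59 × 0.232 = $725.83
PFL insurance: $3,328.29 × 0.0081 = $26.96
State unemployment insurance (employee share): $3,328.29 × 0.01 = $33.28
Union dues: $3,328.29 × 0.025 = $83.21
Dental insurance premium: $161.73
Vision insurance premium: $95.89
(Employer's $391.22 toward vision insurance premium is not withheld from the employee.)
Total deductions = $199.70 + $53.19 + $725.83 + $26.96 + $33.28 + $83.21 + $161.73 + $95.89 = $1,379.79
Net pay = $3,328.29 − $1,379.79 = $1,948.50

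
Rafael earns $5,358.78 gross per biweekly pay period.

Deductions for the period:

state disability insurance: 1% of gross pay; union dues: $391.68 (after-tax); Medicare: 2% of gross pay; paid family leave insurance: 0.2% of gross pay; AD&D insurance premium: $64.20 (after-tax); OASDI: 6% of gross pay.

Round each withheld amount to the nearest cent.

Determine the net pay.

OASDI: $5,358.78 × 0.06 = $321.53
Medicare: $5,358.78 × 0.02 = $107.18
Paid family leave insurance: $5,358.78 × 0.002 = $10.72
State disability insurance: $5,358.78 × 0.01 = $53.59
Union dues: $391.68
AD&D insurance premium: $64.20
Total deductions = $321.53 + $107.18 + $10.72 + $53.59 + $391.68 + $64.20 = $948.90
Net pay = $5,358.78 − $948.90 = $4,409.88

$4,409.88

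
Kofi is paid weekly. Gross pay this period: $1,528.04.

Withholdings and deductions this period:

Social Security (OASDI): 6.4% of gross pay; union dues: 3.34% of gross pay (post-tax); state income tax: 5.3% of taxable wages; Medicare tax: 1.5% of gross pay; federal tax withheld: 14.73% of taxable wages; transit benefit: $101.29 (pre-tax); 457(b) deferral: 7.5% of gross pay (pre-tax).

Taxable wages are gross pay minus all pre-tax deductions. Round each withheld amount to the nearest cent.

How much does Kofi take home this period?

457(b) deferral: $1,528.04 × 0.075 = $114.60
Transit benefit: $101.29
Pre-tax total = $114.60 + $101.29 = $215.89
Taxable wages = $1,528.04 − $215.89 = $1,312.15
State income tax: $1,312.15 × 0.053 = $69.54
Federal tax withheld: $1,312.15 × 0.1473 = $193.28
Medicare tax: $1,528.04 × 0.015 = $22.92
Social Security (OASDI): $1,528.04 × 0.064 = $97.79
Union dues: $1,528.04 × 0.0334 = $51.04
Total deductions = $114.60 + $101.29 + $69.54 + $193.28 + $22.92 + $97.79 + $51.04 = $650.46
Net pay = $1,528.04 − $650.46 = $877.58

$877.58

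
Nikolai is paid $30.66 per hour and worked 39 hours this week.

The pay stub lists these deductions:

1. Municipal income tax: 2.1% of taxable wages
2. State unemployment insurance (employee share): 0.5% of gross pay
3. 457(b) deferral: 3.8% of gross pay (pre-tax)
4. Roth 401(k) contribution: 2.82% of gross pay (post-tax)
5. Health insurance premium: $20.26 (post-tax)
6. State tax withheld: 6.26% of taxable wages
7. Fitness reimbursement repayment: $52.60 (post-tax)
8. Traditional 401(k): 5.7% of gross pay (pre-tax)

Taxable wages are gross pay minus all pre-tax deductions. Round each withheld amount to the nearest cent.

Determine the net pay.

$879.12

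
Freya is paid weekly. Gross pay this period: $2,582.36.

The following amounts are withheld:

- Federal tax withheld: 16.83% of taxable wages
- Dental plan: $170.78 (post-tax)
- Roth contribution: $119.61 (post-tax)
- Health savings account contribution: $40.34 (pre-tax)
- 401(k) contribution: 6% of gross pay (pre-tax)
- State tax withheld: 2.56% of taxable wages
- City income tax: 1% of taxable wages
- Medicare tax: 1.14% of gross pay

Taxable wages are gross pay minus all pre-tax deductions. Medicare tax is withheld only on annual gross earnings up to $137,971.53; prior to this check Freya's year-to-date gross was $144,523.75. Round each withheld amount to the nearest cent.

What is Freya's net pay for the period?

401(k) contribution: $2,582.36 × 0.06 = $154.94
Health savings account contribution: $40.34
Pre-tax total = $154.94 + $40.34 = $195.28
Taxable wages = $2,582.36 − $195.28 = $2,387.08
Federal tax withheld: $2,387.08 × 0.1683 = $401.75
State tax withheld: $2,387.08 × 0.0256 = $61.11
City income tax: $2,387.08 × 0.01 = $23.87
Medicare tax: annual cap $137,971.53 already reached (YTD $144,523.75), so $0.00
Roth contribution: $119.61
Dental plan: $170.78
Total deductions = $154.94 + $40.34 + $401.75 + $61.11 + $23.87 + $0.00 + $119.61 + $170.78 = $972.40
Net pay = $2,582.36 − $972.40 = $1,609.96

$1,609.96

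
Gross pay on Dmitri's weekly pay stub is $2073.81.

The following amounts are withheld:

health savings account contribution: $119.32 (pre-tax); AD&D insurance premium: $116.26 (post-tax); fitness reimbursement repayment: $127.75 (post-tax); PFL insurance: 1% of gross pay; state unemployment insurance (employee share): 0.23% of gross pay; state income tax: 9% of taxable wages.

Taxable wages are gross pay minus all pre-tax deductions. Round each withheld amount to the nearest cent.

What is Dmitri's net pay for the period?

Health savings account contribution: $119.32
Taxable wages = $2073.81 − $119.32 = $1954.49
State income tax: $1954.49 × 0.09 = $175.90
State unemployment insurance (employee share): $2073.81 × 0.0023 = $4.77
PFL insurance: $2073.81 × 0.01 = $20.74
AD&D insurance premium: $116.26
Fitness reimbursement repayment: $127.75
Total deductions = $119.32 + $175.90 + $4.77 + $20.74 + $116.26 + $127.75 = $564.74
Net pay = $2073.81 − $564.74 = $1509.07

$1509.07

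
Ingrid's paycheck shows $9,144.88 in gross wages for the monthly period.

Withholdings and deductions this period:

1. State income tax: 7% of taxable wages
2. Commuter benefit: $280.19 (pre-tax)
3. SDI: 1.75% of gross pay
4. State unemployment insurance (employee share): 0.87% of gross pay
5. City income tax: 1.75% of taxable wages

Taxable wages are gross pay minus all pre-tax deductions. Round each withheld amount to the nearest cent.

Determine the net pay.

Commuter benefit: $280.19
Taxable wages = $9,144.88 − $280.19 = $8,864.69
City income tax: $8,864.69 × 0.0175 = $155.13
State income tax: $8,864.69 × 0.07 = $620.53
SDI: $9,144.88 × 0.0175 = $160.04
State unemployment insurance (employee share): $9,144.88 × 0.0087 = $79.56
Total deductions = $280.19 + $155.13 + $620.53 + $160.04 + $79.56 = $1,295.45
Net pay = $9,144.88 − $1,295.45 = $7,849.43

$7,849.43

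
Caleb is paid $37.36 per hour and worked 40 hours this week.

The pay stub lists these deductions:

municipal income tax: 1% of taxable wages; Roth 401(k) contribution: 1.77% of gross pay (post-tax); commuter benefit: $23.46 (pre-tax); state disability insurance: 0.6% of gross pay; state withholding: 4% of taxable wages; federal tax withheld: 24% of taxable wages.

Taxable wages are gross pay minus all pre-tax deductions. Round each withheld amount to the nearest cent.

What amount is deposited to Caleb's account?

Gross pay: 40 × $37.36 = $1494.40
Commuter benefit: $23.46
Taxable wages = $1494.40 − $23.46 = $1470.94
State withholding: $1470.94 × 0.04 = $58.84
Municipal income tax: $1470.94 × 0.01 = $14.71
Federal tax withheld: $1470.94 × 0.24 = $353.03
State disability insurance: $1494.40 × 0.006 = $8.97
Roth 401(k) contribution: $1494.40 × 0.0177 = $26.45
Total deductions = $23.46 + $58.84 + $14.71 + $353.03 + $8.97 + $26.45 = $485.46
Net pay = $1494.40 − $485.46 = $1008.94

$1008.94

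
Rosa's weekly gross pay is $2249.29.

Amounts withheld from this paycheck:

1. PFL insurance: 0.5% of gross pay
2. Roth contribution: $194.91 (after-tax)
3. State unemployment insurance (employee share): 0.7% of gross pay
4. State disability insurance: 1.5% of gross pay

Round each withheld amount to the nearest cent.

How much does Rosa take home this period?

State disability insurance: $2249.29 × 0.015 = $33.74
PFL insurance: $2249.29 × 0.005 = $11.25
State unemployment insurance (employee share): $2249.29 × 0.007 = $15.75
Roth contribution: $194.91
Total deductions = $33.74 + $11.25 + $15.75 + $194.91 = $255.65
Net pay = $2249.29 − $255.65 = $1993.64

$1993.64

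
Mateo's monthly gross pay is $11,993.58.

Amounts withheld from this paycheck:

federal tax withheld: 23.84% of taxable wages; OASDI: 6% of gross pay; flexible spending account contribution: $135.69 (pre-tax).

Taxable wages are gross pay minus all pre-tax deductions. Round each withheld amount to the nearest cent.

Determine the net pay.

$8,311.36

Flexible spending account contribution: $135.69
Taxable wages = $11,993.58 − $135.69 = $11,857.89
Federal tax withheld: $11,857.89 × 0.2384 = $2,826.92
OASDI: $11,993.58 × 0.06 = $719.61
Total deductions = $135.69 + $2,826.92 + $719.61 = $3,682.22
Net pay = $11,993.58 − $3,682.22 = $8,311.36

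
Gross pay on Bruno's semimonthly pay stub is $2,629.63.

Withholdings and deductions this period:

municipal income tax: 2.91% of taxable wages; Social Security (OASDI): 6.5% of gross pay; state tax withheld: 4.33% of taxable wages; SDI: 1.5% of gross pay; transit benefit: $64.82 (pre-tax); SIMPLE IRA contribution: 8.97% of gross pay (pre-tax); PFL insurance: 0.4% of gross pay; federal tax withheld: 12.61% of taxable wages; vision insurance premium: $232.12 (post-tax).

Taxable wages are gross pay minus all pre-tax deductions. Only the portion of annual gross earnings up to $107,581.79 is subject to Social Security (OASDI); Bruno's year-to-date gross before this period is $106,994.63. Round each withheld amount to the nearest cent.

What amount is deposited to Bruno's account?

$1,546.39

SIMPLE IRA contribution: $2,629.63 × 0.0897 = $235.88
Transit benefit: $64.82
Pre-tax total = $235.88 + $64.82 = $300.70
Taxable wages = $2,629.63 − $300.70 = $2,328.93
Federal tax withheld: $2,328.93 × 0.1261 = $293.68
State tax withheld: $2,328.93 × 0.0433 = $100.84
Municipal income tax: $2,328.93 × 0.0291 = $67.77
Social Security (OASDI): only $107,581.79 − $106,994.63 = $587.16 of this check is subject → $587.16 × 0.065 = $38.17
SDI: $2,629.63 × 0.015 = $39.44
PFL insurance: $2,629.63 × 0.004 = $10.52
Vision insurance premium: $232.12
Total deductions = $235.88 + $64.82 + $293.68 + $100.84 + $67.77 + $38.17 + $39.44 + $10.52 + $232.12 = $1,083.24
Net pay = $2,629.63 − $1,083.24 = $1,546.39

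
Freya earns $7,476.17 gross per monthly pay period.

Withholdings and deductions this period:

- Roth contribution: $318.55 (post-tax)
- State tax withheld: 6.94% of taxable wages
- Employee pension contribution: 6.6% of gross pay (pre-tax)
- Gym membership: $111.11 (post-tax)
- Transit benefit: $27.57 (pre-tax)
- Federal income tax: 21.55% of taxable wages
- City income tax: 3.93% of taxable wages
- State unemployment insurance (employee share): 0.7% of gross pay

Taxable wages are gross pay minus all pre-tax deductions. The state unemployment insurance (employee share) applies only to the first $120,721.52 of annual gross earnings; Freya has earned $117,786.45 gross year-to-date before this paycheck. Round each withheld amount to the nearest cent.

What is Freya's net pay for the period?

$4,250.09

Employee pension contribution: $7,476.17 × 0.066 = $493.43
Transit benefit: $27.57
Pre-tax total = $493.43 + $27.57 = $521.00
Taxable wages = $7,476.17 − $521.00 = $6,955.17
City income tax: $6,955.17 × 0.0393 = $273.34
State tax withheld: $6,955.17 × 0.0694 = $482.69
Federal income tax: $6,955.17 × 0.2155 = $1,498.84
State unemployment insurance (employee share): only $120,721.52 − $117,786.45 = $2,935.07 of this check is subject → $2,935.07 × 0.007 = $20.55
Gym membership: $111.11
Roth contribution: $318.55
Total deductions = $493.43 + $27.57 + $273.34 + $482.69 + $1,498.84 + $20.55 + $111.11 + $318.55 = $3,226.08
Net pay = $7,476.17 − $3,226.08 = $4,250.09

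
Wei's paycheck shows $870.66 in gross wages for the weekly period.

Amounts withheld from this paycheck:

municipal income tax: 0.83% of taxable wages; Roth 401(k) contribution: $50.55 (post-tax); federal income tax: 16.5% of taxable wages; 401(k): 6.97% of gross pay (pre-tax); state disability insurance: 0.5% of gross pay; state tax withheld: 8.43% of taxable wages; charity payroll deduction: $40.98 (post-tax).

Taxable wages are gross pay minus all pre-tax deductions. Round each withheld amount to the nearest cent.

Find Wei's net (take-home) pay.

401(k): $870.66 × 0.0697 = $60.69
Taxable wages = $870.66 − $60.69 = $809.97
State tax withheld: $809.97 × 0.0843 = $68.28
Municipal income tax: $809.97 × 0.0083 = $6.72
Federal income tax: $809.97 × 0.165 = $133.65
State disability insurance: $870.66 × 0.005 = $4.35
Charity payroll deduction: $40.98
Roth 401(k) contribution: $50.55
Total deductions = $60.69 + $68.28 + $6.72 + $133.65 + $4.35 + $40.98 + $50.55 = $365.22
Net pay = $870.66 − $365.22 = $505.44

$505.44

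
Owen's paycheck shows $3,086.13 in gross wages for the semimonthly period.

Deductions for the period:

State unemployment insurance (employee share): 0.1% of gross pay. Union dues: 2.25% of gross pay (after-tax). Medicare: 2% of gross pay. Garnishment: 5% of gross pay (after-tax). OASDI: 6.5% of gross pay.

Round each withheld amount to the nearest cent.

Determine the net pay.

State unemployment insurance (employee share): $3,086.13 × 0.001 = $3.09
Medicare: $3,086.13 × 0.02 = $61.72
OASDI: $3,086.13 × 0.065 = $200.60
Union dues: $3,086.13 × 0.0225 = $69.44
Garnishment: $3,086.13 × 0.05 = $154.31
Total deductions = $3.09 + $61.72 + $200.60 + $69.44 + $154.31 = $489.16
Net pay = $3,086.13 − $489.16 = $2,596.97

$2,596.97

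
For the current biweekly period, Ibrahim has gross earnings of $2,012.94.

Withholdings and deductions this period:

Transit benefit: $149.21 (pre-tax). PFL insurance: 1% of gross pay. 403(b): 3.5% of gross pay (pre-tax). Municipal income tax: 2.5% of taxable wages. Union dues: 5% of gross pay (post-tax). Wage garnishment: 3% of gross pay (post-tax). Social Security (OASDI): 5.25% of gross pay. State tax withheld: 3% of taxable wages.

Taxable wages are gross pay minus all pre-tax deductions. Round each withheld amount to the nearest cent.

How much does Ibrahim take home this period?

403(b): $2,012.94 × 0.035 = $70.45
Transit benefit: $149.21
Pre-tax total = $70.45 + $149.21 = $219.66
Taxable wages = $2,012.94 − $219.66 = $1,793.28
Municipal income tax: $1,793.28 × 0.025 = $44.83
State tax withheld: $1,793.28 × 0.03 = $53.80
Social Security (OASDI): $2,012.94 × 0.0525 = $105.68
PFL insurance: $2,012.94 × 0.01 = $20.13
Wage garnishment: $2,012.94 × 0.03 = $60.39
Union dues: $2,012.94 × 0.05 = $100.65
Total deductions = $70.45 + $149.21 + $44.83 + $53.80 + $105.68 + $20.13 + $60.39 + $100.65 = $605.14
Net pay = $2,012.94 − $605.14 = $1,407.80

$1,407.80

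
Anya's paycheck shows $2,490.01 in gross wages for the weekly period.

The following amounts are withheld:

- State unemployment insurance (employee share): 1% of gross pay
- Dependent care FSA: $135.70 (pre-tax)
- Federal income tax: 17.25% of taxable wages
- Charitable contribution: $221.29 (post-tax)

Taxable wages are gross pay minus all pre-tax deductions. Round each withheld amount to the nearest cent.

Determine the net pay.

$1,702.00

Dependent care FSA: $135.70
Taxable wages = $2,490.01 − $135.70 = $2,354.31
Federal income tax: $2,354.31 × 0.1725 = $406.12
State unemployment insurance (employee share): $2,490.01 × 0.01 = $24.90
Charitable contribution: $221.29
Total deductions = $135.70 + $406.12 + $24.90 + $221.29 = $788.01
Net pay = $2,490.01 − $788.01 = $1,702.00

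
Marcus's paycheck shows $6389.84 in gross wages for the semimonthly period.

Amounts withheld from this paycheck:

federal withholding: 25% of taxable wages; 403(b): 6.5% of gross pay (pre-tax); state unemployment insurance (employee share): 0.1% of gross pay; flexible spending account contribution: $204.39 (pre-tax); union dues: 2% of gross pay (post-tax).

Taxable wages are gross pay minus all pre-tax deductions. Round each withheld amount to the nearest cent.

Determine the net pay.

Flexible spending account contribution: $204.39
403(b): $6389.84 × 0.065 = $415.34
Pre-tax total = $204.39 + $415.34 = $619.73
Taxable wages = $6389.84 − $619.73 = $5770.11
Federal withholding: $5770.11 × 0.25 = $1442.53
State unemployment insurance (employee share): $6389.84 × 0.001 = $6.39
Union dues: $6389.84 × 0.02 = $127.80
Total deductions = $204.39 + $415.34 + $1442.53 + $6.39 + $127.80 = $2196.45
Net pay = $6389.84 − $2196.45 = $4193.39

$4193.39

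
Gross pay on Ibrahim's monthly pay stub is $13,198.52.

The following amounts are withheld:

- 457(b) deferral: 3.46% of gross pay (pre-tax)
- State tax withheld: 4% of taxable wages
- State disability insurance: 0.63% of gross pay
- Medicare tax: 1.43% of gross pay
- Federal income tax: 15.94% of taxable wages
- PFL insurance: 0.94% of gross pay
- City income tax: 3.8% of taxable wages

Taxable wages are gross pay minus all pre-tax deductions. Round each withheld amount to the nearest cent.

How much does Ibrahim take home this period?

$9,320.98

457(b) deferral: $13,198.52 × 0.0346 = $456.67
Taxable wages = $13,198.52 − $456.67 = $12,741.85
State tax withheld: $12,741.85 × 0.04 = $509.67
Federal income tax: $12,741.85 × 0.1594 = $2,031.05
City income tax: $12,741.85 × 0.038 = $484.19
State disability insurance: $13,198.52 × 0.0063 = $83.15
Medicare tax: $13,198.52 × 0.0143 = $188.74
PFL insurance: $13,198.52 × 0.0094 = $124.07
Total deductions = $456.67 + $509.67 + $2,031.05 + $484.19 + $83.15 + $188.74 + $124.07 = $3,877.54
Net pay = $13,198.52 − $3,877.54 = $9,320.98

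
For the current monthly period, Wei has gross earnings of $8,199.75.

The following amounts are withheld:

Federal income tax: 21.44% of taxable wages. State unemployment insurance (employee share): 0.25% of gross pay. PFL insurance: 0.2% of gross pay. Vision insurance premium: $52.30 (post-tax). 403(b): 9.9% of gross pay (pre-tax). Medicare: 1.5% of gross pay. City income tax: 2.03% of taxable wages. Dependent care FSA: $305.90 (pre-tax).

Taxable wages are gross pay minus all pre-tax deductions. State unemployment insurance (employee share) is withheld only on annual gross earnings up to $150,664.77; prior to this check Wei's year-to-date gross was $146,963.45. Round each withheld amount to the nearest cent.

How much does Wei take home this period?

Dependent care FSA: $305.90
403(b): $8,199.75 × 0.099 = $811.78
Pre-tax total = $305.90 + $811.78 = $1,117.68
Taxable wages = $8,199.75 − $1,117.68 = $7,082.07
City income tax: $7,082.07 × 0.0203 = $143.77
Federal income tax: $7,082.07 × 0.2144 = $1,518.40
State unemployment insurance (employee share): only $150,664.77 − $146,963.45 = $3,701.32 of this check is subject → $3,701.32 × 0.0025 = $9.25
PFL insurance: $8,199.75 × 0.002 = $16.40
Medicare: $8,199.75 × 0.015 = $123.00
Vision insurance premium: $52.30
Total deductions = $305.90 + $811.78 + $143.77 + $1,518.40 + $9.25 + $16.40 + $123.00 + $52.30 = $2,980.80
Net pay = $8,199.75 − $2,980.80 = $5,218.95

$5,218.95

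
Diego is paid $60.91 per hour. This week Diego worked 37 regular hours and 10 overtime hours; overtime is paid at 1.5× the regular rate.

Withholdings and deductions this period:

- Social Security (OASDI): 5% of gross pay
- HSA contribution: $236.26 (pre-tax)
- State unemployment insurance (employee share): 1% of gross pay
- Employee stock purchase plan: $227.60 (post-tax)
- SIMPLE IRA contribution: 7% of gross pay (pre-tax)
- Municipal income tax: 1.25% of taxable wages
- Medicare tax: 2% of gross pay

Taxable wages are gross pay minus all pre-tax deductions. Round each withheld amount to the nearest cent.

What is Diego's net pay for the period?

Regular pay: 37 × $60.91 = $2253.67
Overtime pay: 10 × $60.91 × 1.5 = $913.65
Gross pay = $2253.67 + $913.65 = $3167.32
SIMPLE IRA contribution: $3167.32 × 0.07 = $221.71
HSA contribution: $236.26
Pre-tax total = $221.71 + $236.26 = $457.97
Taxable wages = $3167.32 − $457.97 = $2709.35
Municipal income tax: $2709.35 × 0.0125 = $33.87
State unemployment insurance (employee share): $3167.32 × 0.01 = $31.67
Social Security (OASDI): $3167.32 × 0.05 = $158.37
Medicare tax: $3167.32 × 0.02 = $63.35
Employee stock purchase plan: $227.60
Total deductions = $221.71 + $236.26 + $33.87 + $31.67 + $158.37 + $63.35 + $227.60 = $972.83
Net pay = $3167.32 − $972.83 = $2194.49

$2194.49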